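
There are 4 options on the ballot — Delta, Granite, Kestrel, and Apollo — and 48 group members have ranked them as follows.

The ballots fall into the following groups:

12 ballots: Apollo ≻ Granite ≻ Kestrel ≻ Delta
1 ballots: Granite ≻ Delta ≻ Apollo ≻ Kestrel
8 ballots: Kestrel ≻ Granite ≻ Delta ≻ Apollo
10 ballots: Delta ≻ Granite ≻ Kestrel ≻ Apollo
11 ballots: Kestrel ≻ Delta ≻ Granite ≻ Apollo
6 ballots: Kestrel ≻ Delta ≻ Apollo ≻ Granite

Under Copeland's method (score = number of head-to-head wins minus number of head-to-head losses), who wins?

Pairwise results:
  Delta vs Granite: Delta wins 27–21.
  Delta vs Kestrel: Kestrel wins 37–11.
  Delta vs Apollo: Delta wins 36–12.
  Granite vs Kestrel: Kestrel wins 25–23.
  Granite vs Apollo: Granite wins 30–18.
  Kestrel vs Apollo: Kestrel wins 35–13.
Copeland scores (wins − losses):
  Delta: 2 − 1 = 1
  Granite: 1 − 2 = -1
  Kestrel: 3 − 0 = 3
  Apollo: 0 − 3 = -3
Kestrel has the best Copeland score.

Kestrel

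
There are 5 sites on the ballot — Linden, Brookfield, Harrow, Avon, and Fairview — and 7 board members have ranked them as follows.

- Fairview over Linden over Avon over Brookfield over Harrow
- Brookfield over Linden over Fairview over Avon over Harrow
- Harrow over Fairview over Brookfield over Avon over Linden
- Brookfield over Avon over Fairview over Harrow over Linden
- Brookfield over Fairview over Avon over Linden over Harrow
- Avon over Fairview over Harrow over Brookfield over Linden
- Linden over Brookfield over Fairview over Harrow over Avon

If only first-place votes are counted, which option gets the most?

Brookfield

First-place vote totals:
  Linden: 1
  Brookfield: 3
  Harrow: 1
  Avon: 1
  Fairview: 1
Brookfield has the most first-place votes.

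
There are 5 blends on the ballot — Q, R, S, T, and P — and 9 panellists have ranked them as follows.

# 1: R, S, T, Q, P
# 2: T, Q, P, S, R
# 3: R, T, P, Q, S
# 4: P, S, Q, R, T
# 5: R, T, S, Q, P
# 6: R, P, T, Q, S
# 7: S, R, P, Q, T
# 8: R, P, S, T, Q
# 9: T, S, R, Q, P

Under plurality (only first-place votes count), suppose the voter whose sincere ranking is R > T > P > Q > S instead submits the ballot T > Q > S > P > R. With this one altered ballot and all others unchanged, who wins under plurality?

R

First-place totals with the altered ballot: Q 0, R 4, S 1, T 3, P 1.
The winner is unchanged: still R.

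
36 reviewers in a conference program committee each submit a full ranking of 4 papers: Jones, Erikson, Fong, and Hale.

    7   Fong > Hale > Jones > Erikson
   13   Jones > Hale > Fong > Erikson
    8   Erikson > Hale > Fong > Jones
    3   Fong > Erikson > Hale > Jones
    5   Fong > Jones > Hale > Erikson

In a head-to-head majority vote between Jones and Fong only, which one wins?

Fong

Ballots ranking Jones above Fong: 13.
Ballots ranking Fong above Jones: 7+8+3+5 = 23.
Fong wins the head-to-head, 23–13.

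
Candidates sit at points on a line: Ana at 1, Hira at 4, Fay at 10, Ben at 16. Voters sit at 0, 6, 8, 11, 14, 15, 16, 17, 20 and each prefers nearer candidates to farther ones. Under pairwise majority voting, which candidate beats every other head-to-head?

Ben

With single-peaked preferences on a line, the Condorcet winner is the candidate closest to the median voter.
The median voter (position 14) is closest to Ben at 16.
Check: Ben vs Ana — voters closer to Ben: 6 of 9.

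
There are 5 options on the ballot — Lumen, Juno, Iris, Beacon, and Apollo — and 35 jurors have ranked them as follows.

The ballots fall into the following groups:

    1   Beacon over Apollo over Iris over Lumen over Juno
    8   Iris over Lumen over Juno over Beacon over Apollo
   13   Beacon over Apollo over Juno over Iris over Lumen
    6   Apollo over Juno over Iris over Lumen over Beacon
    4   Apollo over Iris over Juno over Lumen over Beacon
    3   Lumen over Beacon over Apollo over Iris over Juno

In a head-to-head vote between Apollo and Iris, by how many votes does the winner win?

19

Ballots ranking Apollo above Iris: 1+13+6+4+3 = 27.
Ballots ranking Iris above Apollo: 8.
Apollo wins 27–8, a margin of 19.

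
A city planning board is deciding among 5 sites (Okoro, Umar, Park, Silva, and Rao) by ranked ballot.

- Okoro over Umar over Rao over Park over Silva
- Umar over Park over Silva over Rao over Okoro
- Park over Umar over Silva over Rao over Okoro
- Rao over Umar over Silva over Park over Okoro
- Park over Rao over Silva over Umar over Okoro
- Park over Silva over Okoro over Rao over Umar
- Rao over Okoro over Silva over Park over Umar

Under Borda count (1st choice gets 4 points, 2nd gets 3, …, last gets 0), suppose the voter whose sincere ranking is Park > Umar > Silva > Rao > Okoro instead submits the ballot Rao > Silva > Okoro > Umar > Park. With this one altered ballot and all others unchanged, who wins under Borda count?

Rao

Borda totals with the altered ballot: Okoro 11, Umar 12, Park 14, Silva 14, Rao 19.
The switch changes the winner from Park to Rao.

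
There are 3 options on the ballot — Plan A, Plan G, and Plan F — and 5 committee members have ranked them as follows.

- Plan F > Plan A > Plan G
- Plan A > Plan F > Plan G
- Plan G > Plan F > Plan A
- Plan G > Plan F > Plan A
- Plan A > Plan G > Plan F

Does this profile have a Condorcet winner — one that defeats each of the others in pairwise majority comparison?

Head-to-head results (5 voters total):
Plan A vs Plan G: Plan A wins 3–2.
Plan A vs Plan F: Plan F wins 3–2.
Plan G vs Plan F: Plan G wins 3–2.
No candidate beats all others: Plan A beats Plan G beats Plan F beats Plan A, a majority cycle.

No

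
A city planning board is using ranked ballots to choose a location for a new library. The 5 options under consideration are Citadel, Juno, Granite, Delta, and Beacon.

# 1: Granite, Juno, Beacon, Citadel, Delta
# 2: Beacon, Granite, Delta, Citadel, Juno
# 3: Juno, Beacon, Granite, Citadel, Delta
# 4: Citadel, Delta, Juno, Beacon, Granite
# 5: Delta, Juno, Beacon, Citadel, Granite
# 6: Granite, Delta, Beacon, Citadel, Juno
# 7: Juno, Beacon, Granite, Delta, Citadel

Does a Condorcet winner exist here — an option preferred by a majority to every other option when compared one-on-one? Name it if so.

Head-to-head results (7 voters total):
Citadel vs Juno: Juno wins 4–3.
Citadel vs Granite: Granite wins 5–2.
Citadel vs Delta: Delta wins 4–3.
Citadel vs Beacon: Beacon wins 6–1.
Juno vs Granite: Juno wins 4–3.
Juno vs Delta: Delta wins 4–3.
Juno vs Beacon: Juno wins 5–2.
Granite vs Delta: Granite wins 5–2.
Granite vs Beacon: Beacon wins 5–2.
Delta vs Beacon: Beacon wins 4–3.
No candidate beats all others: Juno beats Granite beats Delta beats Juno, a majority cycle.

No Condorcet winner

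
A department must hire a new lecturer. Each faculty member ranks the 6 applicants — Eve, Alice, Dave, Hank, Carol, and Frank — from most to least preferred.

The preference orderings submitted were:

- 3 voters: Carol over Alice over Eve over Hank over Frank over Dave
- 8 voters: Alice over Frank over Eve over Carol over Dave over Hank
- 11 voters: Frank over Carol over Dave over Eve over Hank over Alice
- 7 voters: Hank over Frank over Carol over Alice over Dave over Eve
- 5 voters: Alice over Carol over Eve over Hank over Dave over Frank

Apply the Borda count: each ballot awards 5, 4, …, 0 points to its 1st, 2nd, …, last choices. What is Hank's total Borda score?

Borda scores:
  Eve: 3·3 + 8·3 + 11·2 + 7·0 + 5·3 = 70
  Alice: 3·4 + 8·5 + 11·0 + 7·2 + 5·5 = 91
  Dave: 3·0 + 8·1 + 11·3 + 7·1 + 5·1 = 53
  Hank: 3·2 + 8·0 + 11·1 + 7·5 + 5·2 = 62
  Carol: 3·5 + 8·2 + 11·4 + 7·3 + 5·4 = 116
  Frank: 3·1 + 8·4 + 11·5 + 7·4 + 5·0 = 118

62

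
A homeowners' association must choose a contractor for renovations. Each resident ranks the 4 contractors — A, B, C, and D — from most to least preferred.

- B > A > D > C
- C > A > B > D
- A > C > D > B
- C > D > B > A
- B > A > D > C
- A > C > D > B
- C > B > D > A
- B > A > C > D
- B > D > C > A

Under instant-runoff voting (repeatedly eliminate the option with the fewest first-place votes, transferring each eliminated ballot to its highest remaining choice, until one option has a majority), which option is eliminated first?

Round 1: B 4, C 3, A 2, D 0. D has the fewest and is eliminated.
Round 2: B 4, C 3, A 2. A has the fewest and is eliminated.
Round 3: C 5, B 4. C has a majority.

D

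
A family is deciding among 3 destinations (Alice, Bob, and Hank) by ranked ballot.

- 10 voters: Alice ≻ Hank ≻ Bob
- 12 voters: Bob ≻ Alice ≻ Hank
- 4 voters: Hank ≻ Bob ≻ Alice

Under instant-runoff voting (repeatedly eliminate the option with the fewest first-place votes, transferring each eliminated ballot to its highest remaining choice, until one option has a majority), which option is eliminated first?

Round 1: Bob 12, Alice 10, Hank 4. Hank has the fewest and is eliminated.
Round 2: Bob 16, Alice 10. Bob has a majority.

Hank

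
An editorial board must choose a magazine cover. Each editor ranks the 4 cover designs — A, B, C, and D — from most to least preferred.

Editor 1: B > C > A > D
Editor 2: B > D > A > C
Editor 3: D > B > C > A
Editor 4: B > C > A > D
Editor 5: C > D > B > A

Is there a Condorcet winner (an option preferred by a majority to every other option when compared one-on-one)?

Yes

Head-to-head results (5 voters total):
A vs B: B wins 5–0.
A vs C: C wins 4–1.
A vs D: D wins 3–2.
B vs C: B wins 4–1.
B vs D: B wins 3–2.
C vs D: C wins 3–2.
B beats each rival — A (5–0), C (4–1), D (3–2) — so B is the Condorcet winner.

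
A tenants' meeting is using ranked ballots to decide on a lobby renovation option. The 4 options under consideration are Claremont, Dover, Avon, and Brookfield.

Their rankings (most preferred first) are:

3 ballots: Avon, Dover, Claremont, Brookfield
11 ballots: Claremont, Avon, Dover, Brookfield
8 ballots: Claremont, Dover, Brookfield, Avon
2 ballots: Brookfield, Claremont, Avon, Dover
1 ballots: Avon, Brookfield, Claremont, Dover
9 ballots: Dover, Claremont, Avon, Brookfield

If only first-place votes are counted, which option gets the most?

First-place vote totals:
  Claremont: 19
  Dover: 9
  Avon: 4
  Brookfield: 2
Claremont has the most first-place votes.

Claremont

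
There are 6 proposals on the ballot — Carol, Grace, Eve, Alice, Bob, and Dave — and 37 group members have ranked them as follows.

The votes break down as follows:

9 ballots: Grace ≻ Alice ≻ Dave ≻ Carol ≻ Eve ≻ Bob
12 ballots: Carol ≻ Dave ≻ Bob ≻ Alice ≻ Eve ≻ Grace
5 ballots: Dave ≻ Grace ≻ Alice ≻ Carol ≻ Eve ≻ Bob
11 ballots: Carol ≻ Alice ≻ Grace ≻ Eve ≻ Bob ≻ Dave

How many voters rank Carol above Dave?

23

Ballots ranking Carol above Dave: 12+11 = 23.
Ballots ranking Dave above Carol: 9+5 = 14.
So 23 of 37 voters prefer Carol to Dave.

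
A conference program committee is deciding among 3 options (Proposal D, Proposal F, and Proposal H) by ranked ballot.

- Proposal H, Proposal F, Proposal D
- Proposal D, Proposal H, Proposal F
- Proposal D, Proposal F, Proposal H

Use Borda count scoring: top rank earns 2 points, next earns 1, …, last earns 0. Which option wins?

Proposal D

Borda scores:
  Proposal D: 0 + 2 + 2 = 4
  Proposal F: 1 + 0 + 1 = 2
  Proposal H: 2 + 1 + 0 = 3
Proposal D has the highest total.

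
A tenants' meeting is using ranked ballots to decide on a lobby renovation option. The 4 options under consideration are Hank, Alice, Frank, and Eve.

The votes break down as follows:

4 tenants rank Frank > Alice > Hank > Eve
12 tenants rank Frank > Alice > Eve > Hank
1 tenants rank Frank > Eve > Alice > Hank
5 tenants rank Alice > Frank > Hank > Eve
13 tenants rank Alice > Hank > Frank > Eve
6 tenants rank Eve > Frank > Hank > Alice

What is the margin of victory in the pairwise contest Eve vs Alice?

27

Ballots ranking Eve above Alice: 1+6 = 7.
Ballots ranking Alice above Eve: 4+12+5+13 = 34.
Alice wins 34–7, a margin of 27.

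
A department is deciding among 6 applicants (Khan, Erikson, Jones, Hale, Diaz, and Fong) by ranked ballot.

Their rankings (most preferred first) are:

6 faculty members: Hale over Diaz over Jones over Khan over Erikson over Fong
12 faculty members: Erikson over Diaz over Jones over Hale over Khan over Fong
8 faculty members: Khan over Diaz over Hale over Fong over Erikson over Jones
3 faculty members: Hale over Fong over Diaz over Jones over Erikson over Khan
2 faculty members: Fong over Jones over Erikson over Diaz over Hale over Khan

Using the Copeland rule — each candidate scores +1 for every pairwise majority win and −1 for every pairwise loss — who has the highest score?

Diaz

Pairwise results:
  Khan vs Erikson: Erikson wins 17–14.
  Khan vs Jones: Jones wins 23–8.
  Khan vs Hale: Hale wins 23–8.
  Khan vs Diaz: Diaz wins 23–8.
  Khan vs Fong: Khan wins 26–5.
  Erikson vs Jones: Erikson wins 20–11.
  Erikson vs Hale: Hale wins 17–14.
  Erikson vs Diaz: Diaz wins 17–14.
  Erikson vs Fong: Erikson wins 18–13.
  Jones vs Hale: Hale wins 17–14.
  Jones vs Diaz: Diaz wins 29–2.
  Jones vs Fong: Jones wins 18–13.
  Hale vs Diaz: Diaz wins 22–9.
  Hale vs Fong: Hale wins 29–2.
  Diaz vs Fong: Diaz wins 26–5.
Copeland scores (wins − losses):
  Khan: 1 − 4 = -3
  Erikson: 3 − 2 = 1
  Jones: 2 − 3 = -1
  Hale: 4 − 1 = 3
  Diaz: 5 − 0 = 5
  Fong: 0 − 5 = -5
Diaz has the best Copeland score.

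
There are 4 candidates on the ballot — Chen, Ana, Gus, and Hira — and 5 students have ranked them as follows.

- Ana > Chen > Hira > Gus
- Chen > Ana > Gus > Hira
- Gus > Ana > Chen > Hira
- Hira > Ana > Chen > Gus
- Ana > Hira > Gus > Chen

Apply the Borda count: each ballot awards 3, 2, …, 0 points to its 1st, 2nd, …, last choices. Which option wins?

Ana

Borda scores:
  Chen: 2 + 3 + 1 + 1 + 0 = 7
  Ana: 3 + 2 + 2 + 2 + 3 = 12
  Gus: 0 + 1 + 3 + 0 + 1 = 5
  Hira: 1 + 0 + 0 + 3 + 2 = 6
Ana has the highest total.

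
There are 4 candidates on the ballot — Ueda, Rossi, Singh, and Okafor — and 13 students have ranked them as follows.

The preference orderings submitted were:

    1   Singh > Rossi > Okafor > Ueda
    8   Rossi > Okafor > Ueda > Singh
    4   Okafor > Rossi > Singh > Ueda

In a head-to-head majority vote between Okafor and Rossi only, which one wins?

Rossi

Ballots ranking Okafor above Rossi: 4.
Ballots ranking Rossi above Okafor: 1+8 = 9.
Rossi wins the head-to-head, 9–4.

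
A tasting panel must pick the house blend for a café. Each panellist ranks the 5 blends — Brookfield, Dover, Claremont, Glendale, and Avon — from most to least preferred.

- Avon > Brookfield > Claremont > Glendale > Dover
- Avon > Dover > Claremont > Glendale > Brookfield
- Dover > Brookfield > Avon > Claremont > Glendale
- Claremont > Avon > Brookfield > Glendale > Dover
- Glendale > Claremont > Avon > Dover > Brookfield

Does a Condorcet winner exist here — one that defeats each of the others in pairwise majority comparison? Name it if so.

Avon

Head-to-head results (5 voters total):
Brookfield vs Dover: Dover wins 3–2.
Brookfield vs Claremont: Claremont wins 3–2.
Brookfield vs Glendale: Brookfield wins 3–2.
Brookfield vs Avon: Avon wins 4–1.
Dover vs Claremont: Claremont wins 3–2.
Dover vs Glendale: Glendale wins 3–2.
Dover vs Avon: Avon wins 4–1.
Claremont vs Glendale: Claremont wins 4–1.
Claremont vs Avon: Avon wins 3–2.
Glendale vs Avon: Avon wins 4–1.
Avon beats each rival — Brookfield (4–1), Dover (4–1), Claremont (3–2), Glendale (4–1) — so Avon is the Condorcet winner.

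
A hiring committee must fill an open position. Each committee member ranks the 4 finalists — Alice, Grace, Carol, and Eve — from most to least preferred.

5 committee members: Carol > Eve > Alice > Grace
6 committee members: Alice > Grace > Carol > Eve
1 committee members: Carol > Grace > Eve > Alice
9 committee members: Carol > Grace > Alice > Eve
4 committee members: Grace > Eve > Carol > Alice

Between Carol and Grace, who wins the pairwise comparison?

Ballots ranking Carol above Grace: 5+1+9 = 15.
Ballots ranking Grace above Carol: 6+4 = 10.
Carol wins the head-to-head, 15–10.

Carol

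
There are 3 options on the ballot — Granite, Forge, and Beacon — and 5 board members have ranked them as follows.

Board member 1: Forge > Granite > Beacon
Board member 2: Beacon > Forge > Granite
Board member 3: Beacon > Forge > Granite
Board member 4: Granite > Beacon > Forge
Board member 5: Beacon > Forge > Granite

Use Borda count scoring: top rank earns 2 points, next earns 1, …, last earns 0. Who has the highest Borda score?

Beacon

Borda scores:
  Granite: 1 + 0 + 0 + 2 + 0 = 3
  Forge: 2 + 1 + 1 + 0 + 1 = 5
  Beacon: 0 + 2 + 2 + 1 + 2 = 7
Beacon has the highest total.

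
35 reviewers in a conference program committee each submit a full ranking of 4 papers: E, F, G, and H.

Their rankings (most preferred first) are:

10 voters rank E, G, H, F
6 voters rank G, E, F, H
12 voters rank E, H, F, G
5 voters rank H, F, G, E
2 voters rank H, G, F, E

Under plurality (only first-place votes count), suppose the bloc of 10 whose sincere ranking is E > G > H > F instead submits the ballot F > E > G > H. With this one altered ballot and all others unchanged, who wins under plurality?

First-place totals with the altered ballot: E 12, F 10, G 6, H 7.
The winner is unchanged: still E.

E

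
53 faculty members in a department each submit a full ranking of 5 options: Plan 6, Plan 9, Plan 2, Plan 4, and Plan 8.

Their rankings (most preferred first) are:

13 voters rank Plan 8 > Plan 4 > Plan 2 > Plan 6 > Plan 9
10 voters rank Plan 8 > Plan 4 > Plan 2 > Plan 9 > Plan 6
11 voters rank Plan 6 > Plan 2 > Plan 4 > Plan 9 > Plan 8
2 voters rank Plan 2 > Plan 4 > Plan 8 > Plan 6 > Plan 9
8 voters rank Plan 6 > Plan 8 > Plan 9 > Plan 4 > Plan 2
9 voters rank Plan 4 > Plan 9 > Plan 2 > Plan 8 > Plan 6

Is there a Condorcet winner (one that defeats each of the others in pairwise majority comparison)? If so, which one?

Plan 8

Head-to-head results (53 voters total):
Plan 6 vs Plan 9: Plan 6 wins 34–19.
Plan 6 vs Plan 2: Plan 2 wins 34–19.
Plan 6 vs Plan 4: Plan 4 wins 34–19.
Plan 6 vs Plan 8: Plan 8 wins 34–19.
Plan 9 vs Plan 2: Plan 2 wins 36–17.
Plan 9 vs Plan 4: Plan 4 wins 45–8.
Plan 9 vs Plan 8: Plan 8 wins 33–20.
Plan 2 vs Plan 4: Plan 4 wins 40–13.
Plan 2 vs Plan 8: Plan 8 wins 31–22.
Plan 4 vs Plan 8: Plan 8 wins 31–22.
Plan 8 beats each rival — Plan 6 (34–19), Plan 9 (33–20), Plan 2 (31–22), Plan 4 (31–22) — so Plan 8 is the Condorcet winner.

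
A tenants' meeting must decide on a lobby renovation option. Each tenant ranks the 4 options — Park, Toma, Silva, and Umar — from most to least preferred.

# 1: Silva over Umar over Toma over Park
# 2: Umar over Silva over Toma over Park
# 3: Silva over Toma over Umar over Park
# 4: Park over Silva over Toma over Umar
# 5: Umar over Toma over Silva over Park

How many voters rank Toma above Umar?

Ballots ranking Toma above Umar: 2.
Ballots ranking Umar above Toma: 3.
So 2 of 5 voters prefer Toma to Umar.

2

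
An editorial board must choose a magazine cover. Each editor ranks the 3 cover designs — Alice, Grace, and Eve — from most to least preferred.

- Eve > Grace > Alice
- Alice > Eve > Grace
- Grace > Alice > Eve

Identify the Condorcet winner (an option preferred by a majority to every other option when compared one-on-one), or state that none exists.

Head-to-head results (3 voters total):
Alice vs Grace: Grace wins 2–1.
Alice vs Eve: Alice wins 2–1.
Grace vs Eve: Eve wins 2–1.
No candidate beats all others: Alice beats Eve beats Grace beats Alice, a majority cycle.

None — there is no Condorcet winner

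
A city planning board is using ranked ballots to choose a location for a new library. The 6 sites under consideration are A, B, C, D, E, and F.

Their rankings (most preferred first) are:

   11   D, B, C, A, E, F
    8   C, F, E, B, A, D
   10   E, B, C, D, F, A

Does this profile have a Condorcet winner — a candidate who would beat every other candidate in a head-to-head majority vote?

No

Head-to-head results (29 voters total):
A vs B: B wins 29–0.
A vs C: C wins 29–0.
A vs D: D wins 21–8.
A vs E: E wins 18–11.
A vs F: F wins 18–11.
B vs C: B wins 21–8.
B vs D: B wins 18–11.
B vs E: E wins 18–11.
B vs F: B wins 21–8.
C vs D: C wins 18–11.
C vs E: C wins 19–10.
C vs F: C wins 29–0.
D vs E: E wins 18–11.
D vs F: D wins 21–8.
E vs F: E wins 21–8.
No candidate beats all others: B beats C beats E beats B, a majority cycle.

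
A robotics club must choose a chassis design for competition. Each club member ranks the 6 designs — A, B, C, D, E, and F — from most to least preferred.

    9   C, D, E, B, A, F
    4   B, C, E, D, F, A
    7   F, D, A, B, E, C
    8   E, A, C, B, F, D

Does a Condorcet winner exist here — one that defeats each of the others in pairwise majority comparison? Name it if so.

There is no Condorcet winner

Head-to-head results (28 voters total):
A vs B: A wins 15–13.
A vs C: A wins 15–13.
A vs D: D wins 20–8.
A vs E: E wins 21–7.
A vs F: A wins 17–11.
B vs C: C wins 17–11.
B vs D: D wins 16–12.
B vs E: E wins 17–11.
B vs F: B wins 21–7.
C vs D: C wins 21–7.
C vs E: E wins 15–13.
C vs F: C wins 21–7.
D vs E: D wins 16–12.
D vs F: F wins 15–13.
E vs F: E wins 21–7.
No candidate beats all others: A beats C beats D beats A, a majority cycle.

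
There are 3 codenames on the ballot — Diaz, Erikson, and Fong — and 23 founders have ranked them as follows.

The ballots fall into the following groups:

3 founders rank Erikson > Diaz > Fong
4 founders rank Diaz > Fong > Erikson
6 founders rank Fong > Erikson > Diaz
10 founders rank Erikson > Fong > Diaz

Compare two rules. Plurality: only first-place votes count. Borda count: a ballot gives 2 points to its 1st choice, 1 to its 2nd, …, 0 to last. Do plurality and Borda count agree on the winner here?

Plurality first-place counts: Diaz 4, Erikson 13, Fong 6 → Erikson.
Borda totals: Diaz 11, Erikson 32, Fong 26 → Erikson.
The two rules agree on Erikson.

Yes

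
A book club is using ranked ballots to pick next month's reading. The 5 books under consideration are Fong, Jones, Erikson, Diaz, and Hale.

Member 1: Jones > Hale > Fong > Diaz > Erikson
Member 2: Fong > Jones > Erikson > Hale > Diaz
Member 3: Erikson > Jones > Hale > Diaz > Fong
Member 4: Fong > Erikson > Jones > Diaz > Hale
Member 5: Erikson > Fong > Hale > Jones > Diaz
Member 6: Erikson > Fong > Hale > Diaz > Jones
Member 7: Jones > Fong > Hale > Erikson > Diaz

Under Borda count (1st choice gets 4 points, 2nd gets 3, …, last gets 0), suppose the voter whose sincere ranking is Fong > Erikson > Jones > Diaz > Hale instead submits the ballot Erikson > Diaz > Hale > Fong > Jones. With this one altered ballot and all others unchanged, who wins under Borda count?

Erikson

Borda totals with the altered ballot: Fong 16, Jones 15, Erikson 19, Diaz 6, Hale 14.
The switch changes the winner from Fong to Erikson.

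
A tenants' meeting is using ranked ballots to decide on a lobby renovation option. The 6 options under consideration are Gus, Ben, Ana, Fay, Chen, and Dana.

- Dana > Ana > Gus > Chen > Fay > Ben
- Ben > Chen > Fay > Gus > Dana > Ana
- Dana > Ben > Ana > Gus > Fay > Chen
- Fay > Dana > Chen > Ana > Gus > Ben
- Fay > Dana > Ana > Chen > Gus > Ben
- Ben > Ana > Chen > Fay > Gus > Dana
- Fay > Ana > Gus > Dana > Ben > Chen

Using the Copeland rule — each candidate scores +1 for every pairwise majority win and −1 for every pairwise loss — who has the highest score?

Pairwise results:
  Gus vs Ben: Gus wins 4–3.
  Gus vs Ana: Ana wins 6–1.
  Gus vs Fay: Fay wins 5–2.
  Gus vs Chen: Chen wins 4–3.
  Gus vs Dana: Dana wins 4–3.
  Ben vs Ana: Ana wins 4–3.
  Ben vs Fay: Fay wins 4–3.
  Ben vs Chen: Ben wins 4–3.
  Ben vs Dana: Dana wins 5–2.
  Ana vs Fay: Fay wins 4–3.
  Ana vs Chen: Ana wins 5–2.
  Ana vs Dana: Dana wins 5–2.
  Fay vs Chen: Fay wins 4–3.
  Fay vs Dana: Fay wins 5–2.
  Chen vs Dana: Dana wins 5–2.
Copeland scores (wins − losses):
  Gus: 1 − 4 = -3
  Ben: 1 − 4 = -3
  Ana: 3 − 2 = 1
  Fay: 5 − 0 = 5
  Chen: 1 − 4 = -3
  Dana: 4 − 1 = 3
Fay has the best Copeland score.

Fay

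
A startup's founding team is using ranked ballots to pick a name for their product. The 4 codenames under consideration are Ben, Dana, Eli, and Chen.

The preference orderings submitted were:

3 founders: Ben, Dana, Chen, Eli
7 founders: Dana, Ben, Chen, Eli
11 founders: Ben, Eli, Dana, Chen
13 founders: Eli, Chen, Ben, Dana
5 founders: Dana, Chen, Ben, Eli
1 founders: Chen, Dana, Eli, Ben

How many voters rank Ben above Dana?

27

Ballots ranking Ben above Dana: 3+11+13 = 27.
Ballots ranking Dana above Ben: 7+5+1 = 13.
So 27 of 40 voters prefer Ben to Dana.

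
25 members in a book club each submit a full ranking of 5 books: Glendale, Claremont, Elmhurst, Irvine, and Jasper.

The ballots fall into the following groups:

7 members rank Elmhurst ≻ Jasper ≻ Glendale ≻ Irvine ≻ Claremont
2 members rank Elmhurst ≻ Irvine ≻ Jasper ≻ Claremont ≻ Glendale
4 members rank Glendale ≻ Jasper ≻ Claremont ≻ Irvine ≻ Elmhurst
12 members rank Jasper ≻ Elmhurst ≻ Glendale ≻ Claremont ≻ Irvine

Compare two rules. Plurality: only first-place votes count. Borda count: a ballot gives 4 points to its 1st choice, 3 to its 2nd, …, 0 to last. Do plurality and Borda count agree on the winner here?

Yes

Plurality first-place counts: Glendale 4, Claremont 0, Elmhurst 9, Irvine 0, Jasper 12 → Jasper.
Borda totals: Glendale 54, Claremont 22, Elmhurst 72, Irvine 17, Jasper 85 → Jasper.
The two rules agree on Jasper.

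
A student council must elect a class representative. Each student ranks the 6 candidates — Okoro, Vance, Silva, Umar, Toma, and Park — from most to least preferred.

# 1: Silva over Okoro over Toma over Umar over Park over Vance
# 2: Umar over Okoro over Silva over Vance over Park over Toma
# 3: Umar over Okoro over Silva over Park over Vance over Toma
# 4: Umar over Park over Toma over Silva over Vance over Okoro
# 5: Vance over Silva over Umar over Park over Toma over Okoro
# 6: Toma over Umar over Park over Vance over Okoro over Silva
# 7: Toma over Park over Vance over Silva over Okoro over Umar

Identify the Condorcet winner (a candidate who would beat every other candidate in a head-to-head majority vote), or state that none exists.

Umar

Head-to-head results (7 voters total):
Okoro vs Vance: Vance wins 4–3.
Okoro vs Silva: Silva wins 4–3.
Okoro vs Umar: Umar wins 5–2.
Okoro vs Toma: Toma wins 4–3.
Okoro vs Park: Park wins 4–3.
Vance vs Silva: Silva wins 4–3.
Vance vs Umar: Umar wins 5–2.
Vance vs Toma: Toma wins 4–3.
Vance vs Park: Park wins 5–2.
Silva vs Umar: Umar wins 4–3.
Silva vs Toma: Silva wins 4–3.
Silva vs Park: Silva wins 4–3.
Umar vs Toma: Umar wins 4–3.
Umar vs Park: Umar wins 6–1.
Toma vs Park: Park wins 4–3.
Umar beats each rival — Okoro (5–2), Vance (5–2), Silva (4–3), Toma (4–3), Park (6–1) — so Umar is the Condorcet winner.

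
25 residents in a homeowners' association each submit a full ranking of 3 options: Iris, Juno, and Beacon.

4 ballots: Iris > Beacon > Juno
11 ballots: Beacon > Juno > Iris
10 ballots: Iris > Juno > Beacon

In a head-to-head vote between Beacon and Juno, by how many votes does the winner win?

Ballots ranking Beacon above Juno: 4+11 = 15.
Ballots ranking Juno above Beacon: 10.
Beacon wins 15–10, a margin of 5.

5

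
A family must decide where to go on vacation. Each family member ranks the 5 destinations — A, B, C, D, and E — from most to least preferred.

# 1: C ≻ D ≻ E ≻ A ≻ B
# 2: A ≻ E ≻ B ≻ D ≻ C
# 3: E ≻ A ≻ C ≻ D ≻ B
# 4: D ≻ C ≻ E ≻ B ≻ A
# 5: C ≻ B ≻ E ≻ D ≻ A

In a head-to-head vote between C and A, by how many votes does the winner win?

Ballots ranking C above A: 3.
Ballots ranking A above C: 2.
C wins 3–2, a margin of 1.

1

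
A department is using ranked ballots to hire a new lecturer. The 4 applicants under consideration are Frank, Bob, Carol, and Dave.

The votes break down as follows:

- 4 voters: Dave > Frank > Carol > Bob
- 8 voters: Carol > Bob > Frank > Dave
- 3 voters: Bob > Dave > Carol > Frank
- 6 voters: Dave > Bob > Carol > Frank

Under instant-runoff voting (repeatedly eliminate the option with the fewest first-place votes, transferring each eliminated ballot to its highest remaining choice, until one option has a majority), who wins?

Round 1: Dave 10, Carol 8, Bob 3, Frank 0. Frank has the fewest and is eliminated.
Round 2: Dave 10, Carol 8, Bob 3. Bob has the fewest and is eliminated.
Round 3: Dave 13, Carol 8. Dave has a majority.

Dave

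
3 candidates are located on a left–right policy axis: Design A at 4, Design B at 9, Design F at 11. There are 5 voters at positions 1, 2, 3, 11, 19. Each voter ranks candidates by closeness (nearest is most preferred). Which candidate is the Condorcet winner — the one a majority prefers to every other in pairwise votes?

With single-peaked preferences on a line, the Condorcet winner is the candidate closest to the median voter.
The median voter (position 3) is closest to Design A at 4.
Check: Design A vs Design F — voters closer to Design A: 3 of 5.

Design A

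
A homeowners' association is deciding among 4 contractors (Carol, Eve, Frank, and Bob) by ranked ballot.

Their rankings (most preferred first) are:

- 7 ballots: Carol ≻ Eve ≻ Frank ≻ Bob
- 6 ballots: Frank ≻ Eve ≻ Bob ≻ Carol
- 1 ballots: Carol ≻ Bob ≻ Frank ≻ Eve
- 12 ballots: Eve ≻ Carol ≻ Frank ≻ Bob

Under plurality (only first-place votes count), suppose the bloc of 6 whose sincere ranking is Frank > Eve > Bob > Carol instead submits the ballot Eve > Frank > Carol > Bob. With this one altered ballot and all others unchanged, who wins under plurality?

First-place totals with the altered ballot: Carol 8, Eve 18, Frank 0, Bob 0.
The winner is unchanged: still Eve.

Eve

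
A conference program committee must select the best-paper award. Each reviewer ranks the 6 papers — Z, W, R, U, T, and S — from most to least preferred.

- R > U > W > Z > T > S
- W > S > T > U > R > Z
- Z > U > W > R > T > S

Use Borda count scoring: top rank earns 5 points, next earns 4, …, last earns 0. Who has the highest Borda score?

W

Borda scores:
  Z: 2 + 0 + 5 = 7
  W: 3 + 5 + 3 = 11
  R: 5 + 1 + 2 = 8
  U: 4 + 2 + 4 = 10
  T: 1 + 3 + 1 = 5
  S: 0 + 4 + 0 = 4
W has the highest total.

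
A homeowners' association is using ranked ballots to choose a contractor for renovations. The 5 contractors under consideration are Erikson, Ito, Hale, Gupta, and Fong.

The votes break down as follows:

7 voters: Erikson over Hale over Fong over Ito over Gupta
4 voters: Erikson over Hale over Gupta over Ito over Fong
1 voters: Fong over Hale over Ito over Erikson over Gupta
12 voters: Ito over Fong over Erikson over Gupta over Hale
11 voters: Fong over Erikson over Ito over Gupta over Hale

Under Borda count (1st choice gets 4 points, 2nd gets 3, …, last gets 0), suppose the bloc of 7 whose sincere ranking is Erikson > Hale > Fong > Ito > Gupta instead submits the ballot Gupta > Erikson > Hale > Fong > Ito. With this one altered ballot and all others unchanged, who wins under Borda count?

Erikson

Borda totals with the altered ballot: Erikson 95, Ito 76, Hale 29, Gupta 59, Fong 91.
The winner is unchanged: still Erikson.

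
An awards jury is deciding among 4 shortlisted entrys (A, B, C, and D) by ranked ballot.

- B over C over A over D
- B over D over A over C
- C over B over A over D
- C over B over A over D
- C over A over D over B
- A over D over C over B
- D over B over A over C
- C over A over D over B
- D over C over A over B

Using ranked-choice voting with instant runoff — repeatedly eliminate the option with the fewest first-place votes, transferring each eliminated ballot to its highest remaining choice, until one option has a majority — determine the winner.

C

Round 1: C 4, B 2, D 2, A 1. A has the fewest and is eliminated.
Round 2: C 4, D 3, B 2. B has the fewest and is eliminated.
Round 3: C 5, D 4. C has a majority.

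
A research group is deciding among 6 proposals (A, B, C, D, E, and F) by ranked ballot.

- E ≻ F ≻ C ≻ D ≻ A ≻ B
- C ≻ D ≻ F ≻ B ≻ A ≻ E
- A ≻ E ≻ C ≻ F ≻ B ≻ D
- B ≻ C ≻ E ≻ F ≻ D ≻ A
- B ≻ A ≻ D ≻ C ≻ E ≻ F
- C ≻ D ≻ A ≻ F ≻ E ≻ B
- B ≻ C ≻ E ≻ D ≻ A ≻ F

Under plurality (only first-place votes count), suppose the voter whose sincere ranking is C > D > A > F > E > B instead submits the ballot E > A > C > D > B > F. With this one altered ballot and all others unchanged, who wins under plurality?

First-place totals with the altered ballot: A 1, B 3, C 1, D 0, E 2, F 0.
The winner is unchanged: still B.

B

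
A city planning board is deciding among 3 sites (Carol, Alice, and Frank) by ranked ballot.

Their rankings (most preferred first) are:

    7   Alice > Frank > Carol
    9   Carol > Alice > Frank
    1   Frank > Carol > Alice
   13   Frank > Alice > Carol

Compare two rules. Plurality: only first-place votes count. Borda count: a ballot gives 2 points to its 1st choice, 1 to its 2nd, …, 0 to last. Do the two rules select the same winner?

Plurality first-place counts: Carol 9, Alice 7, Frank 14 → Frank.
Borda totals: Carol 19, Alice 36, Frank 35 → Alice.
The two rules disagree: plurality picks Frank, Borda picks Alice.

No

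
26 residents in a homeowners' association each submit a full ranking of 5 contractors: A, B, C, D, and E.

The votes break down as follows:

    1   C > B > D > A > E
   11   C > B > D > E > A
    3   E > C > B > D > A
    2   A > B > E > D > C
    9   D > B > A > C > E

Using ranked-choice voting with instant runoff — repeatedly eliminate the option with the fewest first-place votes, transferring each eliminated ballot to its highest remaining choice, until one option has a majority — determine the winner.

C

Round 1: C 12, D 9, E 3, A 2, B 0. B has the fewest and is eliminated.
Round 2: C 12, D 9, E 3, A 2. A has the fewest and is eliminated.
Round 3: C 12, D 9, E 5. E has the fewest and is eliminated.
Round 4: C 15, D 11. C has a majority.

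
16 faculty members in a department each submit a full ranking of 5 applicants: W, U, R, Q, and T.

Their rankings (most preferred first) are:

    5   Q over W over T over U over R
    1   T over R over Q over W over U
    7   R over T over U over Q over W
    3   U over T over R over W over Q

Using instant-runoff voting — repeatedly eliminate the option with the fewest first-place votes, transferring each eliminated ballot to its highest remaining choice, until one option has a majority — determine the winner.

Round 1: R 7, Q 5, U 3, T 1, W 0. W has the fewest and is eliminated.
Round 2: R 7, Q 5, U 3, T 1. T has the fewest and is eliminated.
Round 3: R 8, Q 5, U 3. U has the fewest and is eliminated.
Round 4: R 11, Q 5. R has a majority.

R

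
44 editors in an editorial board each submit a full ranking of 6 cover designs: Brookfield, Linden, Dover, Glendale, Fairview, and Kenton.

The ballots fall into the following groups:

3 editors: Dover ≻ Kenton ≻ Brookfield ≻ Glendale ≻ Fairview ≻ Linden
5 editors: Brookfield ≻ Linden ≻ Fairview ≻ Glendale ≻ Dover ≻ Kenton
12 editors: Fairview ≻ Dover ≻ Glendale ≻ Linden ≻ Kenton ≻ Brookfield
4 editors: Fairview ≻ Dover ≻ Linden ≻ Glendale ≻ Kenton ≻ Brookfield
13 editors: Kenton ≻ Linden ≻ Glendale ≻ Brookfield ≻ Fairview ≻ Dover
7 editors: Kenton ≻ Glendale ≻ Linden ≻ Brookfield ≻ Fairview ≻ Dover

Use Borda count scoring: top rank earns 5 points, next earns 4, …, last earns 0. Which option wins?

Borda scores:
  Brookfield: 3·3 + 5·5 + 12·0 + 4·0 + 13·2 + 7·2 = 74
  Linden: 3·0 + 5·4 + 12·2 + 4·3 + 13·4 + 7·3 = 129
  Dover: 3·5 + 5·1 + 12·4 + 4·4 + 13·0 + 7·0 = 84
  Glendale: 3·2 + 5·2 + 12·3 + 4·2 + 13·3 + 7·4 = 127
  Fairview: 3·1 + 5·3 + 12·5 + 4·5 + 13·1 + 7·1 = 118
  Kenton: 3·4 + 5·0 + 12·1 + 4·1 + 13·5 + 7·5 = 128
Linden has the highest total.

Linden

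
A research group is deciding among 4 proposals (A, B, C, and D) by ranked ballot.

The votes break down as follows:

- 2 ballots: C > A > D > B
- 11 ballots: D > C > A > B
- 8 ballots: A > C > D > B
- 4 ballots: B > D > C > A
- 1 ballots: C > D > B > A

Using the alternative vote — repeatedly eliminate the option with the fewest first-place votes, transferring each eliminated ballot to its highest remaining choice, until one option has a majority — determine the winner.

Round 1: D 11, A 8, B 4, C 3. C has the fewest and is eliminated.
Round 2: D 12, A 10, B 4. B has the fewest and is eliminated.
Round 3: D 16, A 10. D has a majority.

D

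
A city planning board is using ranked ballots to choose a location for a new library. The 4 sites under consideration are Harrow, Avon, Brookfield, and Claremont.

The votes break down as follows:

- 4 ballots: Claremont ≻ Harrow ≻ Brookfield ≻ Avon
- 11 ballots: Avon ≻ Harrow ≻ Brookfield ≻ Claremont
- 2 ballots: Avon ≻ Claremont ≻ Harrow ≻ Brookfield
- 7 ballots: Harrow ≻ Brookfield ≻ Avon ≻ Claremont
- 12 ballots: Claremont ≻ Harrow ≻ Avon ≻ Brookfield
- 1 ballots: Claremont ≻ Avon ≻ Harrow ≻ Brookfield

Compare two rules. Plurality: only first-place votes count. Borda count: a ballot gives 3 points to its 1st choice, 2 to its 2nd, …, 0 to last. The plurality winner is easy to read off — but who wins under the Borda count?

Plurality first-place counts: Harrow 7, Avon 13, Brookfield 0, Claremont 17 → Claremont.
Borda totals: Harrow 78, Avon 60, Brookfield 29, Claremont 55 → Harrow.

Harrow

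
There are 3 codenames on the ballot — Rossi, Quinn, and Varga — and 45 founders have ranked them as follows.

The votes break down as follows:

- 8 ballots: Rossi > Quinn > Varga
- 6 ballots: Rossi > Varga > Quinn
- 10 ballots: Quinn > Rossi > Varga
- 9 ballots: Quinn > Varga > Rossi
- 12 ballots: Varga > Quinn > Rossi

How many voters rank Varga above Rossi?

21

Ballots ranking Varga above Rossi: 9+12 = 21.
Ballots ranking Rossi above Varga: 8+6+10 = 24.
So 21 of 45 voters prefer Varga to Rossi.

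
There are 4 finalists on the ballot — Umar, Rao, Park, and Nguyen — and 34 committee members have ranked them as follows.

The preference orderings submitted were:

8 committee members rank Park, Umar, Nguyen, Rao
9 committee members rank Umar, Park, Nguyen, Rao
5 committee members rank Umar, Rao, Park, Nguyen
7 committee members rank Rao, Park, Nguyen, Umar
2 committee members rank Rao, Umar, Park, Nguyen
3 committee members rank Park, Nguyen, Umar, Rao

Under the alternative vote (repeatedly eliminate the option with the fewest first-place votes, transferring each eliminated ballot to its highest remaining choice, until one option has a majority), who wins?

Park

Round 1: Umar 14, Park 11, Rao 9, Nguyen 0. Nguyen has the fewest and is eliminated.
Round 2: Umar 14, Park 11, Rao 9. Rao has the fewest and is eliminated.
Round 3: Park 18, Umar 16. Park has a majority.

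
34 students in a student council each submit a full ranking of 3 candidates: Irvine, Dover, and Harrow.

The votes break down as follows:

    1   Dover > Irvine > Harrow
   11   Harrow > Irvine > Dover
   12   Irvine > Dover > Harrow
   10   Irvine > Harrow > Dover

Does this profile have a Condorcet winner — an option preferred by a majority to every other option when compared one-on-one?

Head-to-head results (34 voters total):
Irvine vs Dover: Irvine wins 33–1.
Irvine vs Harrow: Irvine wins 23–11.
Dover vs Harrow: Harrow wins 21–13.
Irvine beats each rival — Dover (33–1), Harrow (23–11) — so Irvine is the Condorcet winner.

Yes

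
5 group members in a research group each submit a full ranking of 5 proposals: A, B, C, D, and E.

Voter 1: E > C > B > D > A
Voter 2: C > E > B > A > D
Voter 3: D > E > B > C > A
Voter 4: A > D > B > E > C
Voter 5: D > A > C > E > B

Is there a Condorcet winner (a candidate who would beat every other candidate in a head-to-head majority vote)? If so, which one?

Head-to-head results (5 voters total):
A vs B: B wins 3–2.
A vs C: C wins 3–2.
A vs D: D wins 3–2.
A vs E: E wins 3–2.
B vs C: C wins 3–2.
B vs D: D wins 3–2.
B vs E: E wins 4–1.
C vs D: D wins 3–2.
C vs E: E wins 3–2.
D vs E: D wins 3–2.
D beats each rival — A (3–2), B (3–2), C (3–2), E (3–2) — so D is the Condorcet winner.

D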